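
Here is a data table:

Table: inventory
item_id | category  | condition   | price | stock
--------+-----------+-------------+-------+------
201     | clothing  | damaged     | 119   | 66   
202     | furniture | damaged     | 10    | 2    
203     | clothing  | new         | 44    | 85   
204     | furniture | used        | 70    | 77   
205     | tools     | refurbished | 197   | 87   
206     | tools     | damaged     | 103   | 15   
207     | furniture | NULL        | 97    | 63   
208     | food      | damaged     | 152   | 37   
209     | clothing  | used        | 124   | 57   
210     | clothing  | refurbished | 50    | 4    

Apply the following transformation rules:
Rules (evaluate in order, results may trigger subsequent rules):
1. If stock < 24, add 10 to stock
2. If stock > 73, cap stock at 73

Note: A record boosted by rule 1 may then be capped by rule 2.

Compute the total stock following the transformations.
493

Step 1: Apply rule 1 to records with stock < 24
  - 3 records get bonus of 10
  - Of these, 0 records then exceed 73 and get capped
Step 2: Apply rule 2 to records with stock > 73
  - 3 records (original) are capped
Step 3: Calculate final sum = 493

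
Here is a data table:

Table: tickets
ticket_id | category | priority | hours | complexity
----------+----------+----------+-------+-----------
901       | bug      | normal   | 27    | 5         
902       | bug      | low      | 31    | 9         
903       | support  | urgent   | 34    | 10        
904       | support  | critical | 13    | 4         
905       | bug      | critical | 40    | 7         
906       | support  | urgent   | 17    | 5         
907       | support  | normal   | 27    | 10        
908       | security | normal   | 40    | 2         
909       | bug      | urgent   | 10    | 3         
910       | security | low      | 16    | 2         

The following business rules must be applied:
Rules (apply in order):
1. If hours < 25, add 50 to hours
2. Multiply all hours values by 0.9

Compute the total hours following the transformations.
409.5

Step 1: Apply Rule 1 - Add 50 to records with hours < 25
  - 4 records affected: 56 + (4 × 50) = 256
  - Unaffected records: 199
  - Sum after Rule 1: 455
Step 2: Apply Rule 2 - Multiply all by 0.9
  - 455 × 0.9 = 409.5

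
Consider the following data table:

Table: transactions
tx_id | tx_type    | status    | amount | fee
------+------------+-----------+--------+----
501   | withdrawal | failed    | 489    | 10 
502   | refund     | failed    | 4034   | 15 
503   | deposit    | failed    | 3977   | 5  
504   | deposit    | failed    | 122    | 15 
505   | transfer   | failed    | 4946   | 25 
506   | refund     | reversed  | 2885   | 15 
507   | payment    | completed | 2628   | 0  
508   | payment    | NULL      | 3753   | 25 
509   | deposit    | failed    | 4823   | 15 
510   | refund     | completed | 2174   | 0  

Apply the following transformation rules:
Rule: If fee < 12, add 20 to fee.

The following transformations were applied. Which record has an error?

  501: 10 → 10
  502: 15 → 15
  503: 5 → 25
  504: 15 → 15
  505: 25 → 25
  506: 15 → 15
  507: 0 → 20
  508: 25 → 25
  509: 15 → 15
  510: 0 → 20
Record 501 has an error. The correct transformed value should be 30, not 10.

Step 1: Check each record against the rule
Step 2: Record 501 has fee = 10
Step 3: Since 10 < 12, the bonus should have been applied
Step 4: Correct value = 30, but claimed value = 10
Conclusion: Record 501 has the error.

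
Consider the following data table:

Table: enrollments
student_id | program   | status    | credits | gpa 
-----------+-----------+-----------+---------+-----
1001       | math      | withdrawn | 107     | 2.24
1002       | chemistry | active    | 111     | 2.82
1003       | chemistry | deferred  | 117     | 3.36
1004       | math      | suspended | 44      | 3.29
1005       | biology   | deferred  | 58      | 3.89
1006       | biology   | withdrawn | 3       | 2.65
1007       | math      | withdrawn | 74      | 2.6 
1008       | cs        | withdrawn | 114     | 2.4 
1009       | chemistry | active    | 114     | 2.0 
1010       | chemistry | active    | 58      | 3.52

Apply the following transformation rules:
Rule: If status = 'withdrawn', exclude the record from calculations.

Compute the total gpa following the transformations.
18.88

Step 1: Identify records where status = 'withdrawn'
Step 2: The excluded records sum to 9.89
Step 3: Original total gpa = 28.77
Step 4: Remaining total = 28.77 - 9.89 = 18.88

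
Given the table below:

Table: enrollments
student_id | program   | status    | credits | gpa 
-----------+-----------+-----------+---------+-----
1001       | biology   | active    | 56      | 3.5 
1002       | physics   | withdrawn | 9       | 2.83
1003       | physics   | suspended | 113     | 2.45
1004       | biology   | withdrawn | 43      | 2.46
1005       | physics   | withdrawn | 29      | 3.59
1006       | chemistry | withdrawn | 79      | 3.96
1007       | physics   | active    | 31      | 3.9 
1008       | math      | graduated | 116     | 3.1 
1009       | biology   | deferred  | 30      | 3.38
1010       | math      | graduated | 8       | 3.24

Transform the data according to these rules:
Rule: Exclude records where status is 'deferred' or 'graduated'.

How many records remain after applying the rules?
7

Step 1: Count records to exclude
  - 1 (deferred) + 2 (graduated) = 3 records
Step 2: Total records: 10
Step 3: Remaining = 10 - 3 = 7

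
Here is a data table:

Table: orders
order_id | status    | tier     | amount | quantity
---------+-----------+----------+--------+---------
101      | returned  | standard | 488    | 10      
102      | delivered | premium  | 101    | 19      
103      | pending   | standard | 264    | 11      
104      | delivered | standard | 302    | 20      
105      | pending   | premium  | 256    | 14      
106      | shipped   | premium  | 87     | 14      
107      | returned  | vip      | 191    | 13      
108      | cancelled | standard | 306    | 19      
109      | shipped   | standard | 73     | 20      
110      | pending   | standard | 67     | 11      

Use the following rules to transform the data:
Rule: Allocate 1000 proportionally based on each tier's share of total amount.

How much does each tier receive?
premium: 207.96, standard: 702.58, vip: 89.46

Step 1: Calculate total amount = 2135
Step 2: Calculate each tier's proportion:
  premium: 444/2135 = 20.80% → 207.96
  standard: 1500/2135 = 70.26% → 702.58
  vip: 191/2135 = 8.95% → 89.46
Step 3: Verify: sum of allocations ≈ 1000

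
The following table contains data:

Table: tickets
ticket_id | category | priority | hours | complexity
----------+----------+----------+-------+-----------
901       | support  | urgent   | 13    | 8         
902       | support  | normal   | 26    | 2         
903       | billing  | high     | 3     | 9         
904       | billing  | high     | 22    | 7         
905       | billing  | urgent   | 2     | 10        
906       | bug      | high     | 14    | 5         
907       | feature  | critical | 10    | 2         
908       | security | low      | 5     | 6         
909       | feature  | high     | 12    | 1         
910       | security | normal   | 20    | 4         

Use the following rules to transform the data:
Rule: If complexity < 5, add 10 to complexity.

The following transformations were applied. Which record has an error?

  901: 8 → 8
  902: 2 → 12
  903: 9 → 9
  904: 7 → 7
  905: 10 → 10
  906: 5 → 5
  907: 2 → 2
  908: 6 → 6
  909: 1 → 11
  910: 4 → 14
Record 907 has an error. The correct transformed value should be 12, not 2.

Step 1: Check each record against the rule
Step 2: Record 907 has complexity = 2
Step 3: Since 2 < 5, the bonus should have been applied
Step 4: Correct value = 12, but claimed value = 2
Conclusion: Record 907 has the error.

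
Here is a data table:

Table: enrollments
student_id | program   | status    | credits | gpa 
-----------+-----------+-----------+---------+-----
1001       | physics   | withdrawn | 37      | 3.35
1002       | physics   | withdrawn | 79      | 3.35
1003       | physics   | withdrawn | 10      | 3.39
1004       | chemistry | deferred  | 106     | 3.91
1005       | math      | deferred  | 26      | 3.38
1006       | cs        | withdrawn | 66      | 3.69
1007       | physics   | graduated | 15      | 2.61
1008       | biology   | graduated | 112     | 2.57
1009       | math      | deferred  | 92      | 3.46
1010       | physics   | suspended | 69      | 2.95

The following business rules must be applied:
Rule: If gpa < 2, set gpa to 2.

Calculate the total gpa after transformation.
32.66

Step 1: 0 records have gpa < 2
Step 2: These records originally summed to 0
Step 3: After setting to minimum: 0 × 2 = 0
Step 4: Unaffected records sum: 32.66
Step 5: Final sum = 0 + 32.66 = 32.66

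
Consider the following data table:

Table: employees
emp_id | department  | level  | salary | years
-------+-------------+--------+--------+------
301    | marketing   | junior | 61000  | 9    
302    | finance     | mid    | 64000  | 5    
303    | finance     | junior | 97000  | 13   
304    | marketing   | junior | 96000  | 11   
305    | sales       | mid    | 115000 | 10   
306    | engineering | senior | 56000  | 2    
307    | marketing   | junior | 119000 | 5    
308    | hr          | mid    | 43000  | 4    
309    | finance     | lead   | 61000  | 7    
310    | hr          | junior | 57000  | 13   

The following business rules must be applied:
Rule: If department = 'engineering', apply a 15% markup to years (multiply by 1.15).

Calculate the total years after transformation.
79.3

Step 1: Records with department = 'engineering' have total years = 2
Step 2: Apply multiplier: 2 × 1.15 = 2.3
Step 3: Other records total: 77
Step 4: Final sum = 2.3 + 77 = 79.3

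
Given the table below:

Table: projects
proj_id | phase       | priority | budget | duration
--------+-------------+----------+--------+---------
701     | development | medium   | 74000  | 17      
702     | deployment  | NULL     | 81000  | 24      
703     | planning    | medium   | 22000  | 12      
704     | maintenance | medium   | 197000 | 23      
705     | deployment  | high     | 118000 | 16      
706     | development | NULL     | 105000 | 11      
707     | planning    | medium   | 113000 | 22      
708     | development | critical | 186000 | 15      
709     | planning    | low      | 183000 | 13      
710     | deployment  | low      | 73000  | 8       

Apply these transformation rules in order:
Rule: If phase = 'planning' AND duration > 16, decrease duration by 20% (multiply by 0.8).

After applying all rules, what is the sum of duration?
156.6

Step 1: Find records where phase = 'planning' AND duration > 16
Step 2: 1 records match, summing to 22
Step 3: After multiplier: 22 × 0.8 = 17.6
Step 4: Unaffected records sum: 139
Step 5: Final sum = 17.6 + 139 = 156.6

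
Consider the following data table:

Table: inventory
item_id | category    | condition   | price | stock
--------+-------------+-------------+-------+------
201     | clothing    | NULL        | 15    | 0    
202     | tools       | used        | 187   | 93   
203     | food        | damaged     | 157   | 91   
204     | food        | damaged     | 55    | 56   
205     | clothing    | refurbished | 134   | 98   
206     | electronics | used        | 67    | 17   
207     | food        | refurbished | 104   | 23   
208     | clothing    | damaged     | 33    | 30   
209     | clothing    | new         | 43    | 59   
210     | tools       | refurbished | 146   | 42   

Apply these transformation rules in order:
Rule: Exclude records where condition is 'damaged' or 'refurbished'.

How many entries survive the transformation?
4

Step 1: Count records to exclude
  - 3 (damaged) + 3 (refurbished) = 6 records
Step 2: Total records: 10
Step 3: Remaining = 10 - 6 = 4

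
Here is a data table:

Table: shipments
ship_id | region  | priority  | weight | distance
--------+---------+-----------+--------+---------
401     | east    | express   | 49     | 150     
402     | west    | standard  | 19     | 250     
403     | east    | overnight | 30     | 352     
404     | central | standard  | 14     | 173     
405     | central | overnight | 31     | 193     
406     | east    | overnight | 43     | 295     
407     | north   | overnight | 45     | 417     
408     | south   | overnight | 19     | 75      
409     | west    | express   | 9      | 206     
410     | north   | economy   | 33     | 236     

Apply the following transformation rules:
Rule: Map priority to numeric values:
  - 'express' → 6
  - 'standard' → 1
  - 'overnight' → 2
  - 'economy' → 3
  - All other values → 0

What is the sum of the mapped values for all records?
27

Step 1: Apply mapping to each record
Step 2: Count by status:
  'express': 2 records × 6 = 12
  'standard': 2 records × 1 = 2
  'overnight': 5 records × 2 = 10
  'economy': 1 records × 3 = 3
Step 3: Sum all mapped values = 27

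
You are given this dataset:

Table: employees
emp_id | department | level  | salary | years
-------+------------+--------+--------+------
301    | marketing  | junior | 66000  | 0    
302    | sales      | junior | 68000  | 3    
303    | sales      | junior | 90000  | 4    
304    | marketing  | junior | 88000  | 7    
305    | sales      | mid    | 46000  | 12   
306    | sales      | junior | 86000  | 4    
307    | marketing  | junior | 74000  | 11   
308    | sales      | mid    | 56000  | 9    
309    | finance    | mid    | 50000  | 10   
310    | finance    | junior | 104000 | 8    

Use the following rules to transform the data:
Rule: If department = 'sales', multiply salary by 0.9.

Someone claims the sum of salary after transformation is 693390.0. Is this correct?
No, the correct result is 693400.0.

Step 1: Calculate the correct sum after transformation
Step 2: Apply multiplier 0.9 to records where department = 'sales'
Step 3: Correct result = 693400.0
Step 4: Claimed result = 693390.0
Step 5: 693400.0 ≠ 693390.0
Conclusion: The claimed result is incorrect. The correct answer is 693400.0.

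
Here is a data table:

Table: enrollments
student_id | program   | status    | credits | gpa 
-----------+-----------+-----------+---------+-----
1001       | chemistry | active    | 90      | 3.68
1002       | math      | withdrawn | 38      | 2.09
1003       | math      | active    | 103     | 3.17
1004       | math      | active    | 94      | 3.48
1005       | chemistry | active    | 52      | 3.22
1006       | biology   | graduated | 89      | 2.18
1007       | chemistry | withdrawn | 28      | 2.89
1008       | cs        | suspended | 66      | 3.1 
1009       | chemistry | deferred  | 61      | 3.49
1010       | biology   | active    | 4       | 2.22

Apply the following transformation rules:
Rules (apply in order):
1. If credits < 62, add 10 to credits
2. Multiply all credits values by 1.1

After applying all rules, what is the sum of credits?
742.5

Step 1: Apply Rule 1 - Add 10 to records with credits < 62
  - 5 records affected: 183 + (5 × 10) = 233
  - Unaffected records: 442
  - Sum after Rule 1: 675
Step 2: Apply Rule 2 - Multiply all by 1.1
  - 675 × 1.1 = 742.5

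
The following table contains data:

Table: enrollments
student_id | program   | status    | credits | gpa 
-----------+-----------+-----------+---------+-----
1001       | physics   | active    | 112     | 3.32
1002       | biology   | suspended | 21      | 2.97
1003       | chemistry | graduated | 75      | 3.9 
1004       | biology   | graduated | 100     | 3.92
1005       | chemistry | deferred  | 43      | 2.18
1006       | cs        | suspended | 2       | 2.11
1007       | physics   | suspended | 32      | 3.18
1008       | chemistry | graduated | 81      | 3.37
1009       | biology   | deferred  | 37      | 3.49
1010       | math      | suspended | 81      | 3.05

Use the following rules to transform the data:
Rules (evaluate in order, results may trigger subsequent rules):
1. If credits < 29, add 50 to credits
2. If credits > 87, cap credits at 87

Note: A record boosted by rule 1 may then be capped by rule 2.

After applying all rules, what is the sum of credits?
646

Step 1: Apply rule 1 to records with credits < 29
  - 2 records get bonus of 50
  - Of these, 0 records then exceed 87 and get capped
Step 2: Apply rule 2 to records with credits > 87
  - 2 records (original) are capped
Step 3: Calculate final sum = 646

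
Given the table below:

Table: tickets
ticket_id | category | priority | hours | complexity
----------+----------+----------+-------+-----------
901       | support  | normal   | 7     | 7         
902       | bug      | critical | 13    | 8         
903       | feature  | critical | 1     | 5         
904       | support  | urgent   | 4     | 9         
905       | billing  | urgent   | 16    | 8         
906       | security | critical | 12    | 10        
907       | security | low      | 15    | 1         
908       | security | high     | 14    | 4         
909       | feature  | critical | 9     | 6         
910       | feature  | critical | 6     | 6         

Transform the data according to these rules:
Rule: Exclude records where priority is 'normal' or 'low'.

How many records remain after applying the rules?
8

Step 1: Count records to exclude
  - 1 (normal) + 1 (low) = 2 records
Step 2: Total records: 10
Step 3: Remaining = 10 - 2 = 8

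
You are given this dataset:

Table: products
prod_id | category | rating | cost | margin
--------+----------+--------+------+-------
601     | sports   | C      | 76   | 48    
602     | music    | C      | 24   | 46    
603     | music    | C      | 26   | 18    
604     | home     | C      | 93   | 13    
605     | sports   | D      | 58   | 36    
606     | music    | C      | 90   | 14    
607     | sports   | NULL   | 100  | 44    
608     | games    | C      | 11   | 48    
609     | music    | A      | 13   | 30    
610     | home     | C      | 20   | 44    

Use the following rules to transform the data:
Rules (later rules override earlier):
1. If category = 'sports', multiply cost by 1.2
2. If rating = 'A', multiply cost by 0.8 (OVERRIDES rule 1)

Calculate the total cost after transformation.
555.2

Step 1: Rule 2 takes priority for records with rating = 'A'
  - 1 records: 13 × 0.8 = 10.4
Step 2: Rule 1 applies to remaining records with category = 'sports'
  - 3 records: 234 × 1.2 = 280.8
Step 3: Other records unchanged: 264
Step 4: Final sum = 10.4 + 280.8 + 264 = 555.2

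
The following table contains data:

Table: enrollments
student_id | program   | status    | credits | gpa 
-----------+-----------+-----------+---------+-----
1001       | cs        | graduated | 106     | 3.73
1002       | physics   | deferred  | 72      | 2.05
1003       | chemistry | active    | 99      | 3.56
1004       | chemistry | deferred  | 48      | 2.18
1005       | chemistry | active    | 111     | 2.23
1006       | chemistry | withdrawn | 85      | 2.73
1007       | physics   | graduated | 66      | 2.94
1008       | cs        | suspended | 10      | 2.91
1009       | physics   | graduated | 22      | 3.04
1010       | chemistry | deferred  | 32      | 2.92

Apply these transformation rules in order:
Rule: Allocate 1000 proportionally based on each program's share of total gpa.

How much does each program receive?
chemistry: 481.44, cs: 234.71, physics: 283.85

Step 1: Calculate total gpa = 28.29
Step 2: Calculate each program's proportion:
  chemistry: 13.62/28.29 = 48.14% → 481.44
  cs: 6.64/28.29 = 23.47% → 234.71
  physics: 8.03/28.29 = 28.38% → 283.85
Step 3: Verify: sum of allocations ≈ 1000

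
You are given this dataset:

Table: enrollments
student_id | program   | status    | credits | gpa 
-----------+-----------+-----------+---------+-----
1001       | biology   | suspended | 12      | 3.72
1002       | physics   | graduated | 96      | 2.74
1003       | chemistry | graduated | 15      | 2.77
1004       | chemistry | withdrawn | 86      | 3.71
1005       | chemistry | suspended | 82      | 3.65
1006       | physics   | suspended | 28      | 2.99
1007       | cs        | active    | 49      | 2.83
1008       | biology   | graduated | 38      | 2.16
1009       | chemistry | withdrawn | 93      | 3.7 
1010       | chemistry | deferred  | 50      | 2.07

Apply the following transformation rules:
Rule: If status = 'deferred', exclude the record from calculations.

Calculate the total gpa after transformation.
28.27

Step 1: Identify records where status = 'deferred'
Step 2: The excluded records sum to 2.07
Step 3: Original total gpa = 30.34
Step 4: Remaining total = 30.34 - 2.07 = 28.27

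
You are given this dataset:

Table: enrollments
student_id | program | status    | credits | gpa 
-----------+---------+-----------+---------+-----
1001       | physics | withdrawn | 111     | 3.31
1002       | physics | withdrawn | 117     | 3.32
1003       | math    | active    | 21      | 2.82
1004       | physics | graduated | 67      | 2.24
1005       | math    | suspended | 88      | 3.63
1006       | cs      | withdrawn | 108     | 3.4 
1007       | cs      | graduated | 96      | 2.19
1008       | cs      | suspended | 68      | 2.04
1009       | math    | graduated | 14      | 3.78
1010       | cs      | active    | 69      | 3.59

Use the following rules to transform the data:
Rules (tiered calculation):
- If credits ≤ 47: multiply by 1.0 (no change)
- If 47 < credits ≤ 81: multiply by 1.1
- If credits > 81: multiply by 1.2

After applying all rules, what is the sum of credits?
883.4

Step 1: Tier 1 (credits ≤ 47): 2 records, sum = 35 × 1.0 = 35.0
Step 2: Tier 2 (47 < credits ≤ 81): 3 records, sum = 204 × 1.1 = 224.4
Step 3: Tier 3 (credits > 81): 5 records, sum = 520 × 1.2 = 624.0
Step 4: Final sum = 35.0 + 224.4 + 624.0 = 883.4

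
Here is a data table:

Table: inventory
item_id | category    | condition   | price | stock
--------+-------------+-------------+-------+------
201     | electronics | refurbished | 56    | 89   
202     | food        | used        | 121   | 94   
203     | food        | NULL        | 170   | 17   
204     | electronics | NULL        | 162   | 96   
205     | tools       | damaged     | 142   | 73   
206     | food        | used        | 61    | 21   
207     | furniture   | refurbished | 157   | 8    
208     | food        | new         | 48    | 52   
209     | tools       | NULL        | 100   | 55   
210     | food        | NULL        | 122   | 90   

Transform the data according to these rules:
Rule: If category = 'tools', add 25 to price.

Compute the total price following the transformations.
1189

Step 1: Count records where category = 'tools': 2
Step 2: Total bonus added: 2 × 25 = 50
Step 3: Original sum of price: 1139
Step 4: Final sum = 1139 + 50 = 1189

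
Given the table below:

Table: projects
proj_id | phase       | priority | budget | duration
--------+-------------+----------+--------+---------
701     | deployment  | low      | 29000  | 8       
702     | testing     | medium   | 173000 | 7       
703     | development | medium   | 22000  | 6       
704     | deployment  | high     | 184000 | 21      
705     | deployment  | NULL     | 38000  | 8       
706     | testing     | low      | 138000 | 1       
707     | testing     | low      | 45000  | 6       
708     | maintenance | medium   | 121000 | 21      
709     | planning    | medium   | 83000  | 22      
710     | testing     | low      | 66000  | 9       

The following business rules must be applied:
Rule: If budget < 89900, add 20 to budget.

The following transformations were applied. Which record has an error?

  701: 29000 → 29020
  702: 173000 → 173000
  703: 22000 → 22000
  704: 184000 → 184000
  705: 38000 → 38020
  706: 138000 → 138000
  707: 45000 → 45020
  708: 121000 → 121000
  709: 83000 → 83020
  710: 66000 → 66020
Record 703 has an error. The correct transformed value should be 22020, not 22000.

Step 1: Check each record against the rule
Step 2: Record 703 has budget = 22000
Step 3: Since 22000 < 89900, the bonus should have been applied
Step 4: Correct value = 22020, but claimed value = 22000
Conclusion: Record 703 has the error.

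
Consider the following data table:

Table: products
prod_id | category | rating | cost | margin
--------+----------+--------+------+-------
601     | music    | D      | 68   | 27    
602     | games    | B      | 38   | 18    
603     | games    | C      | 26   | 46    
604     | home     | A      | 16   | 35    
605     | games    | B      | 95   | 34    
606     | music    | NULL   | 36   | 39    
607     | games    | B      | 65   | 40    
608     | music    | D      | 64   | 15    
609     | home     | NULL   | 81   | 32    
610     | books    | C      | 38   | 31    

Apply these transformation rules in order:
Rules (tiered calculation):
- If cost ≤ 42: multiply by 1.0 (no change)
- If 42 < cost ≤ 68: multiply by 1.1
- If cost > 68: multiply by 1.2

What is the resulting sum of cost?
581.9

Step 1: Tier 1 (cost ≤ 42): 5 records, sum = 154 × 1.0 = 154.0
Step 2: Tier 2 (42 < cost ≤ 68): 3 records, sum = 197 × 1.1 = 216.7
Step 3: Tier 3 (cost > 68): 2 records, sum = 176 × 1.2 = 211.2
Step 4: Final sum = 154.0 + 216.7 + 211.2 = 581.9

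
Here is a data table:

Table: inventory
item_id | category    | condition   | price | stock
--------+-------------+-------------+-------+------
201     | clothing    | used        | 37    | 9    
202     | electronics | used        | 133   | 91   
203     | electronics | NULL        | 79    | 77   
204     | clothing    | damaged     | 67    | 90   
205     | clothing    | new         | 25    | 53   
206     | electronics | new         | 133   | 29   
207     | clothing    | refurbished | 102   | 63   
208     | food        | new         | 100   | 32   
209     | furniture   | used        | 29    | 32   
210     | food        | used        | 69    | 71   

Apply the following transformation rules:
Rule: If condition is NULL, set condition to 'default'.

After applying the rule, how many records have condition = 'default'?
1

Step 1: Count records where condition IS NULL
Step 2: Found 1 records with NULL condition
Step 3: These records will have condition set to 'default'
Step 4: Records already having condition = 'default': 0
Step 5: Answer: 1 + 0 = 1 records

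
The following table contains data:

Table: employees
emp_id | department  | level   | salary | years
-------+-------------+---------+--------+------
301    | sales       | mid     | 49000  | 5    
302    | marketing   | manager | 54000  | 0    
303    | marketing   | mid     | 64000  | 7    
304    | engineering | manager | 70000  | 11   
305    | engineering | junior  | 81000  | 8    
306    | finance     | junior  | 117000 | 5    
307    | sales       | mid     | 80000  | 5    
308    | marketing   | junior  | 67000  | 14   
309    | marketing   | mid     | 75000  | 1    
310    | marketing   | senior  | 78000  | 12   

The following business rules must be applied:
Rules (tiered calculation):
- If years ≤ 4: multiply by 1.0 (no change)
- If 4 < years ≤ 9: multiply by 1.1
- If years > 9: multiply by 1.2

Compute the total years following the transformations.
78.4

Step 1: Tier 1 (years ≤ 4): 2 records, sum = 1 × 1.0 = 1.0
Step 2: Tier 2 (4 < years ≤ 9): 5 records, sum = 30 × 1.1 = 33.0
Step 3: Tier 3 (years > 9): 3 records, sum = 37 × 1.2 = 44.4
Step 4: Final sum = 1.0 + 33.0 + 44.4 = 78.4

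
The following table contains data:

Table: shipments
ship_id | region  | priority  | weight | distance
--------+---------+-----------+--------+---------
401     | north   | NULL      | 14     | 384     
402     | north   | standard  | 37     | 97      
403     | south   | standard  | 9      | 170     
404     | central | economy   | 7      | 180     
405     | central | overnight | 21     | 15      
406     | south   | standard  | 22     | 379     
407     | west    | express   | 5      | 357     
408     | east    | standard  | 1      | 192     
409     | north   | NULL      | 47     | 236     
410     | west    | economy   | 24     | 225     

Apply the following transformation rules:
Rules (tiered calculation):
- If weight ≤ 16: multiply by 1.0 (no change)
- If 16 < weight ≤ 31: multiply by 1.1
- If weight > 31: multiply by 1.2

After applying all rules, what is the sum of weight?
210.5

Step 1: Tier 1 (weight ≤ 16): 5 records, sum = 36 × 1.0 = 36.0
Step 2: Tier 2 (16 < weight ≤ 31): 3 records, sum = 67 × 1.1 = 73.7
Step 3: Tier 3 (weight > 31): 2 records, sum = 84 × 1.2 = 100.8
Step 4: Final sum = 36.0 + 73.7 + 100.8 = 210.5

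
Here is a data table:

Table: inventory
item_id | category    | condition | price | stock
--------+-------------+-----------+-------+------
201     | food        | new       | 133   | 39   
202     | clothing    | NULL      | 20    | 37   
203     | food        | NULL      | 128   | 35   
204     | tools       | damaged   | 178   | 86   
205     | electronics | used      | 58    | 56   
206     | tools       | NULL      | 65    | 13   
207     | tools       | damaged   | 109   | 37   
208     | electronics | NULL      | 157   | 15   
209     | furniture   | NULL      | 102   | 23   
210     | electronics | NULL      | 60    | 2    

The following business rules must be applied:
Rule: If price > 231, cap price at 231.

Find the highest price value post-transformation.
178

Step 1: Original maximum price = 178
Step 2: Check cap of 231 against maximum
Step 3: No records exceed the cap (max 178 <= cap 231), so no capping applies
Step 4: Maximum after transformation = 178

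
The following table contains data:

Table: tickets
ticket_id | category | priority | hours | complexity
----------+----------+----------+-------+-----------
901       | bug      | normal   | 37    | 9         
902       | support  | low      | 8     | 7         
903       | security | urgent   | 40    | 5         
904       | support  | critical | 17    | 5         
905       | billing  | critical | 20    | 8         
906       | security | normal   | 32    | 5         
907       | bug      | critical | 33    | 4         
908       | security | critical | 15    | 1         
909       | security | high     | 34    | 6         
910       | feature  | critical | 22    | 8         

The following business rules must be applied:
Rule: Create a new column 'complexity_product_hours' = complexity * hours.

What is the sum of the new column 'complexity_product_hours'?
1521

Step 1: For each record, compute complexity * hours
Example calculations:
  9 * 37 = 333
  7 * 8 = 56
  5 * 40 = 200
  ...
Step 2: Sum all derived values
Step 3: Total = 1521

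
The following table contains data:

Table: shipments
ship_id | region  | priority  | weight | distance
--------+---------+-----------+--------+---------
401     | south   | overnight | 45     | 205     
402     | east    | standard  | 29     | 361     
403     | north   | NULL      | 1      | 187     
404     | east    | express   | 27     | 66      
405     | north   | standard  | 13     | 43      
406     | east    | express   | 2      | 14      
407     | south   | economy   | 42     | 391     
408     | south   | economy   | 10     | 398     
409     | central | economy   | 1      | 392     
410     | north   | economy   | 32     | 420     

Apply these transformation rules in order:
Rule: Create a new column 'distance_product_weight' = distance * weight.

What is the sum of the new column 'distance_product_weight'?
56484

Step 1: For each record, compute distance * weight
Example calculations:
  205 * 45 = 9225
  361 * 29 = 10469
  187 * 1 = 187
  ...
Step 2: Sum all derived values
Step 3: Total = 56484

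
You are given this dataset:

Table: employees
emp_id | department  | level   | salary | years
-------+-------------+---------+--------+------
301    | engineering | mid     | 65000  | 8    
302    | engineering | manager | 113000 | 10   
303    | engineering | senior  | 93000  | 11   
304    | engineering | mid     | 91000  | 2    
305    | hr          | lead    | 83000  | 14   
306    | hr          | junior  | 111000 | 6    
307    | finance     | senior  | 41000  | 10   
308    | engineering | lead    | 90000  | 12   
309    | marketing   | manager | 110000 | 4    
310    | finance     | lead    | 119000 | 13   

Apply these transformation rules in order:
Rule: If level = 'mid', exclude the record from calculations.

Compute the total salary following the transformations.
760000

Step 1: Identify records where level = 'mid'
Step 2: The excluded records sum to 156000
Step 3: Original total salary = 916000
Step 4: Remaining total = 916000 - 156000 = 760000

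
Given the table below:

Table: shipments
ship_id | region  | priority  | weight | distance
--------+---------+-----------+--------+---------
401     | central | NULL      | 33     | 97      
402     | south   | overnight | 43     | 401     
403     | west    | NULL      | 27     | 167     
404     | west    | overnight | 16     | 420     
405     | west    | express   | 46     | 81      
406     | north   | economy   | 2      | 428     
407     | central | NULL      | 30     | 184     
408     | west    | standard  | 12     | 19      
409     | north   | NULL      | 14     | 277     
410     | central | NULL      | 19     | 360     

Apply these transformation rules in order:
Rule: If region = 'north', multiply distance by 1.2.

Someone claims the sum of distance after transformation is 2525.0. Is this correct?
No, the correct result is 2575.0.

Step 1: Calculate the correct sum after transformation
Step 2: Apply multiplier 1.2 to records where region = 'north'
Step 3: Correct result = 2575.0
Step 4: Claimed result = 2525.0
Step 5: 2575.0 ≠ 2525.0
Conclusion: The claimed result is incorrect. The correct answer is 2575.0.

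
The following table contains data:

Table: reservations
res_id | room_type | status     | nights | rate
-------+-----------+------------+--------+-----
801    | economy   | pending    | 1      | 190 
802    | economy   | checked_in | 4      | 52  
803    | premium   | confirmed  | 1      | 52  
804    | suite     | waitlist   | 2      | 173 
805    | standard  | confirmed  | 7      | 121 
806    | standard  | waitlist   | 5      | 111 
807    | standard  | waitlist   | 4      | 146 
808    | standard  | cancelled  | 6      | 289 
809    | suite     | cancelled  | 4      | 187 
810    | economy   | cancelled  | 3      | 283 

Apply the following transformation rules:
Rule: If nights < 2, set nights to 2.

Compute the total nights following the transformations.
39

Step 1: 2 records have nights < 2
Step 2: These records originally summed to 2
Step 3: After setting to minimum: 2 × 2 = 4
Step 4: Unaffected records sum: 35
Step 5: Final sum = 4 + 35 = 39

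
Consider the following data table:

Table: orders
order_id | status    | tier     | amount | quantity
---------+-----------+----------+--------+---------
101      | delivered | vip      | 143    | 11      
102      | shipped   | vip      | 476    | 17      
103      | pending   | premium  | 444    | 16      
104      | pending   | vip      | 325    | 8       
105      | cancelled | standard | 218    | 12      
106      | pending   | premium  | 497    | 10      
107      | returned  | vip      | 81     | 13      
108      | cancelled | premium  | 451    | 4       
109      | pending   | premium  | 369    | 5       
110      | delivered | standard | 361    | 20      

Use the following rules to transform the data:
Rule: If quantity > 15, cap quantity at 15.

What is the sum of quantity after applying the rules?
108

Step 1: 3 records have quantity > 15
Step 2: These records originally summed to 53
Step 3: After capping: 3 × 15 = 45
Step 4: Unaffected records sum: 63
Step 5: Final sum = 45 + 63 = 108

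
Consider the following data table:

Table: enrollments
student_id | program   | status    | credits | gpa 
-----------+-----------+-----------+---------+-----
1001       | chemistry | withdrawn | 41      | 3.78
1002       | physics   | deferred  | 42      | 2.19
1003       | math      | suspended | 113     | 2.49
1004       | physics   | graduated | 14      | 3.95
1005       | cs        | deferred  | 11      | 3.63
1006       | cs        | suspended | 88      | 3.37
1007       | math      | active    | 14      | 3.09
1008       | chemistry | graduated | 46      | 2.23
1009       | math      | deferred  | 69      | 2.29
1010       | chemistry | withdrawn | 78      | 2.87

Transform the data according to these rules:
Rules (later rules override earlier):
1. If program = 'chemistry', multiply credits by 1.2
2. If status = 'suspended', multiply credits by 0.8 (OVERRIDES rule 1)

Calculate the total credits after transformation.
508.8

Step 1: Rule 2 takes priority for records with status = 'suspended'
  - 2 records: 201 × 0.8 = 160.8
Step 2: Rule 1 applies to remaining records with program = 'chemistry'
  - 3 records: 165 × 1.2 = 198.0
Step 3: Other records unchanged: 150
Step 4: Final sum = 160.8 + 198.0 + 150 = 508.8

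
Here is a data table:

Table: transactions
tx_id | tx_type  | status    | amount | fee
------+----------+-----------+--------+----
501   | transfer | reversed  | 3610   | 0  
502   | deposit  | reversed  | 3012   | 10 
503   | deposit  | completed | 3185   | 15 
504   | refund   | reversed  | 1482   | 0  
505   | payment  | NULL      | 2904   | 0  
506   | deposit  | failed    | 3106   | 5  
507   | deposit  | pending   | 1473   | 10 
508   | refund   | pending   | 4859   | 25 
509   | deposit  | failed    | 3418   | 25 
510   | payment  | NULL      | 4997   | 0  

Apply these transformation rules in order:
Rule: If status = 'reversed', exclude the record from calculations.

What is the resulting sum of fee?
80

Step 1: Identify records where status = 'reversed'
Step 2: The excluded records sum to 10
Step 3: Original total fee = 90
Step 4: Remaining total = 90 - 10 = 80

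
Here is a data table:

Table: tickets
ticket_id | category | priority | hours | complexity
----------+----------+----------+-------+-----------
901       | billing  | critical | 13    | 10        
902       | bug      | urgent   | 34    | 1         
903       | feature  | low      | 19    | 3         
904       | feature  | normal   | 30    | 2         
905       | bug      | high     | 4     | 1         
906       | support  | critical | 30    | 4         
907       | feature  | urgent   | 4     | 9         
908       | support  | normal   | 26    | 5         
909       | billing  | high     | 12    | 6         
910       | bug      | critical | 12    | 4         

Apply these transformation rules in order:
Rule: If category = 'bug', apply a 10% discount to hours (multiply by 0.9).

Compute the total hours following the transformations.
179.0

Step 1: Records with category = 'bug' have total hours = 50
Step 2: Apply multiplier: 50 × 0.9 = 45.0
Step 3: Other records total: 134
Step 4: Final sum = 45.0 + 134 = 179.0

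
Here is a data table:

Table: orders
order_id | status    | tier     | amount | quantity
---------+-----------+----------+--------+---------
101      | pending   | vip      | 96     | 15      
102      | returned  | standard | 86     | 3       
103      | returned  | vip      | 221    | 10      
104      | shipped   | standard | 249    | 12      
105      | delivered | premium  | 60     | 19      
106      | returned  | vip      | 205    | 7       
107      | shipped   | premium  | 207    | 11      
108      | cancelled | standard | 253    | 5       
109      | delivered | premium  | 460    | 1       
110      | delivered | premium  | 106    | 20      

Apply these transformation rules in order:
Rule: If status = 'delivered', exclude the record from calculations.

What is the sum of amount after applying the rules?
1317

Step 1: Identify records where status = 'delivered'
Step 2: The excluded records sum to 626
Step 3: Original total amount = 1943
Step 4: Remaining total = 1943 - 626 = 1317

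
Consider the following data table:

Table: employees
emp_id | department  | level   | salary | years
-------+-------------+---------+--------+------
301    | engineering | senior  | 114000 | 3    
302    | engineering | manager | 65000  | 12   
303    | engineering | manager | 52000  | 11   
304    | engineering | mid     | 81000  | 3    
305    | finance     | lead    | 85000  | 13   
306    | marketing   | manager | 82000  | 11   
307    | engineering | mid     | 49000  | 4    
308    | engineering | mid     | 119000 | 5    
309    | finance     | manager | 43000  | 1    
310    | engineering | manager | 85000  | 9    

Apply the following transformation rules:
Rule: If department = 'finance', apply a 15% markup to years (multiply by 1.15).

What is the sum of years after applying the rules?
74.1

Step 1: Records with department = 'finance' have total years = 14
Step 2: Apply multiplier: 14 × 1.15 = 16.1
Step 3: Other records total: 58
Step 4: Final sum = 16.1 + 58 = 74.1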